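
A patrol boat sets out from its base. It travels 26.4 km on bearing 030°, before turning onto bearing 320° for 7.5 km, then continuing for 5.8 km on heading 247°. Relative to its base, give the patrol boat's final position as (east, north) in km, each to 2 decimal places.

(3.04, 26.34)

Leg 1 (030°, 26.4 km): east 26.4 sin 30° = 13.20, north 26.4 cos 30° = 22.86
Leg 2 (320°, 7.5 km): east 7.5 sin 320° = -4.82, north 7.5 cos 320° = 5.75
Leg 3 (247°, 5.8 km): east 5.8 sin 247° = -5.34, north 5.8 cos 247° = -2.27
Summing: 3.04 km east, 26.34 km north → (3.04, 26.34).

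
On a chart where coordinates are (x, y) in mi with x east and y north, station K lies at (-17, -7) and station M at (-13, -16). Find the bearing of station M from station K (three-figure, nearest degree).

156°

Δeast = -13 − -17 = 4.00; Δnorth = -16 − -7 = -9.00.
Bearing = atan2(Δeast, Δnorth) mod 360° = 156.04° ≈ 156°.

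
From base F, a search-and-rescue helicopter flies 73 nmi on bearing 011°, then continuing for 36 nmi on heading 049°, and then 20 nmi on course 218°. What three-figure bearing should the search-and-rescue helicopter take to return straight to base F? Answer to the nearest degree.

Leg 1 (011°, 73 nmi): east 73 sin 11° = 13.93, north 73 cos 11° = 71.66
Leg 2 (049°, 36 nmi): east 36 sin 49° = 27.17, north 36 cos 49° = 23.62
Leg 3 (218°, 20 nmi): east 20 sin 218° = -12.31, north 20 cos 218° = -15.76
Net displacement: 28.79 east, 79.52 north. Direction back to start is (-28.79, -79.52): bearing = atan2(-28.79, -79.52) mod 360° = 199.90° ≈ 200°.

200°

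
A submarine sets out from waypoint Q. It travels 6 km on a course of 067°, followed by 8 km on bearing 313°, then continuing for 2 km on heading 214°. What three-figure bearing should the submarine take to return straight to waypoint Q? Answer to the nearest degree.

167°

Leg 1 (067°, 6 km): east 6 sin 67° = 5.52, north 6 cos 67° = 2.34
Leg 2 (313°, 8 km): east 8 sin 313° = -5.85, north 8 cos 313° = 5.46
Leg 3 (214°, 2 km): east 2 sin 214° = -1.12, north 2 cos 214° = -1.66
Net displacement: -1.45 east, 6.14 north. Direction back to start is (1.45, -6.14): bearing = atan2(1.45, -6.14) mod 360° = 166.75° ≈ 167°.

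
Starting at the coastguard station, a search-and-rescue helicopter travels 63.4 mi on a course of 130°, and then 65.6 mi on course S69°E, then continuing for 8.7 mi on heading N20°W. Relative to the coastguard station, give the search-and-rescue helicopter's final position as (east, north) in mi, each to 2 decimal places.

Leg 1 (130°, 63.4 mi): east 63.4 sin 130° = 48.57, north 63.4 cos 130° = -40.75
Leg 2 (S69°E, 65.6 mi): east 65.6 sin 111° = 61.24, north 65.6 cos 111° = -23.51
Leg 3 (N20°W, 8.7 mi): east 8.7 sin 340° = -2.98, north 8.7 cos 340° = 8.18
Summing: 106.83 mi east, -56.09 mi north → (106.83, -56.09).

(106.83, -56.09)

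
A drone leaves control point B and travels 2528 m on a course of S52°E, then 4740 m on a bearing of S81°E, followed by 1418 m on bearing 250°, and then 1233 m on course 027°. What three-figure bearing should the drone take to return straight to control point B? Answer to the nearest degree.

286°

Leg 1 (S52°E, 2528 m): east 2528 sin 128° = 1992.09, north 2528 cos 128° = -1556.39
Leg 2 (S81°E, 4740 m): east 4740 sin 99° = 4681.64, north 4740 cos 99° = -741.50
Leg 3 (250°, 1418 m): east 1418 sin 250° = -1332.48, north 1418 cos 250° = -484.98
Leg 4 (027°, 1233 m): east 1233 sin 27° = 559.77, north 1233 cos 27° = 1098.61
Net displacement: 5901.02 east, -1684.27 north. Direction back to start is (-5901.02, 1684.27): bearing = atan2(-5901.02, 1684.27) mod 360° = 285.93° ≈ 286°.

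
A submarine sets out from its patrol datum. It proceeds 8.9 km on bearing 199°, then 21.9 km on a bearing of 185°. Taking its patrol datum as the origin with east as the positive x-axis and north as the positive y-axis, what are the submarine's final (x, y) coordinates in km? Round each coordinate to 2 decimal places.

(-4.81, -30.23)

Leg 1 (199°, 8.9 km): east 8.9 sin 199° = -2.90, north 8.9 cos 199° = -8.42
Leg 2 (185°, 21.9 km): east 21.9 sin 185° = -1.91, north 21.9 cos 185° = -21.82
Summing: -4.81 km east, -30.23 km north → (-4.81, -30.23).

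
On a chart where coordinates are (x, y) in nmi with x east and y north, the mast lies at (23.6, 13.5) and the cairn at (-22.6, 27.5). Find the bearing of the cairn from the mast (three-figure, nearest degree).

Δeast = -22.6 − 23.6 = -46.20; Δnorth = 27.5 − 13.5 = 14.00.
Bearing = atan2(Δeast, Δnorth) mod 360° = 286.86° ≈ 287°.

287°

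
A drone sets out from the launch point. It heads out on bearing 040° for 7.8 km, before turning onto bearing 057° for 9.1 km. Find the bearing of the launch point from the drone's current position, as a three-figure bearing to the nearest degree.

229°

Leg 1 (040°, 7.8 km): east 7.8 sin 40° = 5.01, north 7.8 cos 40° = 5.98
Leg 2 (057°, 9.1 km): east 9.1 sin 57° = 7.63, north 9.1 cos 57° = 4.96
Net displacement: 12.65 east, 10.93 north. Direction back to start is (-12.65, -10.93): bearing = atan2(-12.65, -10.93) mod 360° = 229.16° ≈ 229°.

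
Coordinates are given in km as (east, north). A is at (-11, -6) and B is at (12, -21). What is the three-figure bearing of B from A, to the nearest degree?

Δeast = 12 − -11 = 23.00; Δnorth = -21 − -6 = -15.00.
Bearing = atan2(Δeast, Δnorth) mod 360° = 123.11° ≈ 123°.

123°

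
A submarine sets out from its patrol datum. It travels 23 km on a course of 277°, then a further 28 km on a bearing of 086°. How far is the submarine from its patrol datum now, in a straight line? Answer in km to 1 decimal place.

Leg 1 (277°, 23 km): east 23 sin 277° = -22.83, north 23 cos 277° = 2.80
Leg 2 (086°, 28 km): east 28 sin 86° = 27.93, north 28 cos 86° = 1.95
Net: 5.10 east, 4.76 north. Distance = √((5.10)² + (4.76)²) = 6.976 km.

7.0 km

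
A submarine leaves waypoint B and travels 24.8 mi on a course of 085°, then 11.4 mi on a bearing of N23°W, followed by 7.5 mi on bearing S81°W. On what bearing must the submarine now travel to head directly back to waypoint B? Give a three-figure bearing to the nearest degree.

228°

Leg 1 (085°, 24.8 mi): east 24.8 sin 85° = 24.71, north 24.8 cos 85° = 2.16
Leg 2 (N23°W, 11.4 mi): east 11.4 sin 337° = -4.45, north 11.4 cos 337° = 10.49
Leg 3 (S81°W, 7.5 mi): east 7.5 sin 261° = -7.41, north 7.5 cos 261° = -1.17
Net displacement: 12.84 east, 11.48 north. Direction back to start is (-12.84, -11.48): bearing = atan2(-12.84, -11.48) mod 360° = 228.20° ≈ 228°.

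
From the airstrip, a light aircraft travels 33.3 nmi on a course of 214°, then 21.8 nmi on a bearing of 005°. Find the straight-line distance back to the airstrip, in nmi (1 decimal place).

17.7 nmi

Leg 1 (214°, 33.3 nmi): east 33.3 sin 214° = -18.62, north 33.3 cos 214° = -27.61
Leg 2 (005°, 21.8 nmi): east 21.8 sin 5° = 1.90, north 21.8 cos 5° = 21.72
Net: -16.72 east, -5.89 north. Distance = √((-16.72)² + (-5.89)²) = 17.728 nmi.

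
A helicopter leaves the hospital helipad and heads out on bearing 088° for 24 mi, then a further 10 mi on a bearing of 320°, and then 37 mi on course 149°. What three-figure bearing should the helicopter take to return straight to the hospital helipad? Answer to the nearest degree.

Leg 1 (088°, 24 mi): east 24 sin 88° = 23.99, north 24 cos 88° = 0.84
Leg 2 (320°, 10 mi): east 10 sin 320° = -6.43, north 10 cos 320° = 7.66
Leg 3 (149°, 37 mi): east 37 sin 149° = 19.06, north 37 cos 149° = -31.72
Net displacement: 36.61 east, -23.22 north. Direction back to start is (-36.61, 23.22): bearing = atan2(-36.61, 23.22) mod 360° = 302.38° ≈ 302°.

302°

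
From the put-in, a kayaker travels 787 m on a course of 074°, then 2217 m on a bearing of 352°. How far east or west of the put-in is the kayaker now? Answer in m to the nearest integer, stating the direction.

448 m east

Leg 1 (074°, 787 m): east 787 sin 74° = 756.51, north 787 cos 74° = 216.93
Leg 2 (352°, 2217 m): east 2217 sin 352° = -308.55, north 2217 cos 352° = 2195.42
Net east component: 447.97 m.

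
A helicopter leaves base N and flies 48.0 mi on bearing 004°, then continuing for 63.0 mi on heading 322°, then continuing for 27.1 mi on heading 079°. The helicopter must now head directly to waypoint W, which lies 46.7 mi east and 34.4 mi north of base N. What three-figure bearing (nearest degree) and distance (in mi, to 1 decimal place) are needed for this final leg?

Leg 1 (004°, 48.0 mi): east 48.0 sin 4° = 3.35, north 48.0 cos 4° = 47.88
Leg 2 (322°, 63.0 mi): east 63.0 sin 322° = -38.79, north 63.0 cos 322° = 49.64
Leg 3 (079°, 27.1 mi): east 27.1 sin 79° = 26.60, north 27.1 cos 79° = 5.17
Current position: (-8.84, 102.70). Target: (46.7, 34.4). Remaining: Δeast = 55.54, Δnorth = -68.30.
Bearing = atan2(55.54, -68.30) mod 360° = 140.88°; distance = √((55.54)² + (-68.30)²) = 88.028 mi.

141°, 88.0 mi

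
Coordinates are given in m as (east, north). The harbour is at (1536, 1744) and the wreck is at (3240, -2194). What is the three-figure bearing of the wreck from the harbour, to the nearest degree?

Δeast = 3240 − 1536 = 1704.00; Δnorth = -2194 − 1744 = -3938.00.
Bearing = atan2(Δeast, Δnorth) mod 360° = 156.60° ≈ 157°.

157°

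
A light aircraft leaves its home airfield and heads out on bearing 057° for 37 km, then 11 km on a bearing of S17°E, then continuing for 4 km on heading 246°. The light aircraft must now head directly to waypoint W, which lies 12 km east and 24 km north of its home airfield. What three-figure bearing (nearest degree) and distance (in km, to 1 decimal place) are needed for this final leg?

Leg 1 (057°, 37 km): east 37 sin 57° = 31.03, north 37 cos 57° = 20.15
Leg 2 (S17°E, 11 km): east 11 sin 163° = 3.22, north 11 cos 163° = -10.52
Leg 3 (246°, 4 km): east 4 sin 246° = -3.65, north 4 cos 246° = -1.63
Current position: (30.59, 8.01). Target: (12, 24). Remaining: Δeast = -18.59, Δnorth = 15.99.
Bearing = atan2(-18.59, 15.99) mod 360° = 310.70°; distance = √((-18.59)² + (15.99)²) = 24.526 km.

311°, 24.5 km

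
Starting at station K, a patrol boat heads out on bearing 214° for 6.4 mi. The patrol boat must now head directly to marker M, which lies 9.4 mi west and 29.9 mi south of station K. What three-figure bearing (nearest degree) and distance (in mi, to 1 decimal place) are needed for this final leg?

193°, 25.3 mi

Leg 1 (214°, 6.4 mi): east 6.4 sin 214° = -3.58, north 6.4 cos 214° = -5.31
Current position: (-3.58, -5.31). Target: (-9.4, -29.9). Remaining: Δeast = -5.82, Δnorth = -24.59.
Bearing = atan2(-5.82, -24.59) mod 360° = 193.32°; distance = √((-5.82)² + (-24.59)²) = 25.274 mi.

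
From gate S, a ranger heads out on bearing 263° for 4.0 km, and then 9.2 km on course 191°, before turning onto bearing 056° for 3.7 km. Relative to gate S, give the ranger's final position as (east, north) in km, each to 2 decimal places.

Leg 1 (263°, 4.0 km): east 4.0 sin 263° = -3.97, north 4.0 cos 263° = -0.49
Leg 2 (191°, 9.2 km): east 9.2 sin 191° = -1.76, north 9.2 cos 191° = -9.03
Leg 3 (056°, 3.7 km): east 3.7 sin 56° = 3.07, north 3.7 cos 56° = 2.07
Summing: -2.66 km east, -7.45 km north → (-2.66, -7.45).

(-2.66, -7.45)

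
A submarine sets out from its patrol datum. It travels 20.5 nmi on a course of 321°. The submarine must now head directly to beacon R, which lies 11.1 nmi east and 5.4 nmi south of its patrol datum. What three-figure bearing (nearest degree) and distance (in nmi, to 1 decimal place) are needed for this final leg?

132°, 32.1 nmi

Leg 1 (321°, 20.5 nmi): east 20.5 sin 321° = -12.90, north 20.5 cos 321° = 15.93
Current position: (-12.90, 15.93). Target: (11.1, -5.4). Remaining: Δeast = 24.00, Δnorth = -21.33.
Bearing = atan2(24.00, -21.33) mod 360° = 131.63°; distance = √((24.00)² + (-21.33)²) = 32.110 nmi.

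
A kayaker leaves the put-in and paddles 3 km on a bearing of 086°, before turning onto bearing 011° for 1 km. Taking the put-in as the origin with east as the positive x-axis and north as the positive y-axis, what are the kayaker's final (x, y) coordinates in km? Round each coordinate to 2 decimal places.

Leg 1 (086°, 3 km): east 3 sin 86° = 2.99, north 3 cos 86° = 0.21
Leg 2 (011°, 1 km): east 1 sin 11° = 0.19, north 1 cos 11° = 0.98
Summing: 3.18 km east, 1.19 km north → (3.18, 1.19).

(3.18, 1.19)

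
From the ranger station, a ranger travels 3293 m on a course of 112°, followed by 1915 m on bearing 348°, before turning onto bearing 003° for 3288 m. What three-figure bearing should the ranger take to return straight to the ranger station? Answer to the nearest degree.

Leg 1 (112°, 3293 m): east 3293 sin 112° = 3053.22, north 3293 cos 112° = -1233.58
Leg 2 (348°, 1915 m): east 1915 sin 348° = -398.15, north 1915 cos 348° = 1873.15
Leg 3 (003°, 3288 m): east 3288 sin 3° = 172.08, north 3288 cos 3° = 3283.49
Net displacement: 2827.15 east, 3923.07 north. Direction back to start is (-2827.15, -3923.07): bearing = atan2(-2827.15, -3923.07) mod 360° = 215.78° ≈ 216°.

216°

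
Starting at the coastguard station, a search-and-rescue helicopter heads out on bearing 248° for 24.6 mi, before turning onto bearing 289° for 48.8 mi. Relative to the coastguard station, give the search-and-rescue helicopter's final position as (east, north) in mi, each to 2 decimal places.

Leg 1 (248°, 24.6 mi): east 24.6 sin 248° = -22.81, north 24.6 cos 248° = -9.22
Leg 2 (289°, 48.8 mi): east 48.8 sin 289° = -46.14, north 48.8 cos 289° = 15.89
Summing: -68.95 mi east, 6.67 mi north → (-68.95, 6.67).

(-68.95, 6.67)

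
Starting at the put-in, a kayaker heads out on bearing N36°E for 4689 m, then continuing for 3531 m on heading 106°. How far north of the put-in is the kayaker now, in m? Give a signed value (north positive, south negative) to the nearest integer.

Leg 1 (N36°E, 4689 m): east 4689 sin 36° = 2756.13, north 4689 cos 36° = 3793.48
Leg 2 (106°, 3531 m): east 3531 sin 106° = 3394.22, north 3531 cos 106° = -973.28
Net north component: 2820.21 m.

2820 m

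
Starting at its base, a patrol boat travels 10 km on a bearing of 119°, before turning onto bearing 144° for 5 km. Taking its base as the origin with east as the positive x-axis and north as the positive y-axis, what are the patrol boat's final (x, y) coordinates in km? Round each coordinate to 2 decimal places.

(11.69, -8.89)

Leg 1 (119°, 10 km): east 10 sin 119° = 8.75, north 10 cos 119° = -4.85
Leg 2 (144°, 5 km): east 5 sin 144° = 2.94, north 5 cos 144° = -4.05
Summing: 11.69 km east, -8.89 km north → (11.69, -8.89).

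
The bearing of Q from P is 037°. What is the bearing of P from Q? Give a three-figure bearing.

Back-bearing = 037° + 180° = 217°.

217°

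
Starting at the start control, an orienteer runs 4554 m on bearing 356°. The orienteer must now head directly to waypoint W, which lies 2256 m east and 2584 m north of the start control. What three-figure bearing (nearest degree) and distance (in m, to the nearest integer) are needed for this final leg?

127°, 3234 m

Leg 1 (356°, 4554 m): east 4554 sin 356° = -317.67, north 4554 cos 356° = 4542.91
Current position: (-317.67, 4542.91). Target: (2256, 2584). Remaining: Δeast = 2573.67, Δnorth = -1958.91.
Bearing = atan2(2573.67, -1958.91) mod 360° = 127.28°; distance = √((2573.67)² + (-1958.91)²) = 3234.362 m.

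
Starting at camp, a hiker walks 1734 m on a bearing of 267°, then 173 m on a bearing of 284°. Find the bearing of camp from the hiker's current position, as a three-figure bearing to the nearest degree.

089°

Leg 1 (267°, 1734 m): east 1734 sin 267° = -1731.62, north 1734 cos 267° = -90.75
Leg 2 (284°, 173 m): east 173 sin 284° = -167.86, north 173 cos 284° = 41.85
Net displacement: -1899.48 east, -48.90 north. Direction back to start is (1899.48, 48.90): bearing = atan2(1899.48, 48.90) mod 360° = 88.53° ≈ 089°.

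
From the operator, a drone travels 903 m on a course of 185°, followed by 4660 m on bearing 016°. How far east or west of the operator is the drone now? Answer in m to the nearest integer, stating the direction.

1206 m east

Leg 1 (185°, 903 m): east 903 sin 185° = -78.70, north 903 cos 185° = -899.56
Leg 2 (016°, 4660 m): east 4660 sin 16° = 1284.47, north 4660 cos 16° = 4479.48
Net east component: 1205.77 m.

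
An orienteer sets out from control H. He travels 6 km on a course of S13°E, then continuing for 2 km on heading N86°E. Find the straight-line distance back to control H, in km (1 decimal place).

Leg 1 (S13°E, 6 km): east 6 sin 167° = 1.35, north 6 cos 167° = -5.85
Leg 2 (N86°E, 2 km): east 2 sin 86° = 2.00, north 2 cos 86° = 0.14
Net: 3.34 east, -5.71 north. Distance = √((3.34)² + (-5.71)²) = 6.615 km.

6.6 km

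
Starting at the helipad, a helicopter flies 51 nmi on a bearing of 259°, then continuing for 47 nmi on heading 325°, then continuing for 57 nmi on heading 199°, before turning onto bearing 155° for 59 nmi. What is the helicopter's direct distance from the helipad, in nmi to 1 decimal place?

105.7 nmi

Leg 1 (259°, 51 nmi): east 51 sin 259° = -50.06, north 51 cos 259° = -9.73
Leg 2 (325°, 47 nmi): east 47 sin 325° = -26.96, north 47 cos 325° = 38.50
Leg 3 (199°, 57 nmi): east 57 sin 199° = -18.56, north 57 cos 199° = -53.89
Leg 4 (155°, 59 nmi): east 59 sin 155° = 24.93, north 59 cos 155° = -53.47
Net: -70.64 east, -78.60 north. Distance = √((-70.64)² + (-78.60)²) = 105.680 nmi.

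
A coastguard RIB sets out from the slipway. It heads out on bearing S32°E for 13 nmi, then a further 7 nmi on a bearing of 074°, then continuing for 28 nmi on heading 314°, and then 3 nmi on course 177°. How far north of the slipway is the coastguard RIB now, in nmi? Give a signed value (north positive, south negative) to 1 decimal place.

Leg 1 (S32°E, 13 nmi): east 13 sin 148° = 6.89, north 13 cos 148° = -11.02
Leg 2 (074°, 7 nmi): east 7 sin 74° = 6.73, north 7 cos 74° = 1.93
Leg 3 (314°, 28 nmi): east 28 sin 314° = -20.14, north 28 cos 314° = 19.45
Leg 4 (177°, 3 nmi): east 3 sin 177° = 0.16, north 3 cos 177° = -3.00
Net north component: 7.36 nmi.

7.4 nmi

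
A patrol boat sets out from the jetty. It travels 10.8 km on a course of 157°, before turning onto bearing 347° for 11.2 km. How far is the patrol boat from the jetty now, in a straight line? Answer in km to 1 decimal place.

Leg 1 (157°, 10.8 km): east 10.8 sin 157° = 4.22, north 10.8 cos 157° = -9.94
Leg 2 (347°, 11.2 km): east 11.2 sin 347° = -2.52, north 11.2 cos 347° = 10.91
Net: 1.70 east, 0.97 north. Distance = √((1.70)² + (0.97)²) = 1.958 km.

2.0 km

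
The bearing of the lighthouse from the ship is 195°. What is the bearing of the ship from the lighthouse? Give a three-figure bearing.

015°

Back-bearing = 195° − 180° = 015°.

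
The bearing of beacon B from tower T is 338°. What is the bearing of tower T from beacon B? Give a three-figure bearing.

158°

Back-bearing = 338° − 180° = 158°.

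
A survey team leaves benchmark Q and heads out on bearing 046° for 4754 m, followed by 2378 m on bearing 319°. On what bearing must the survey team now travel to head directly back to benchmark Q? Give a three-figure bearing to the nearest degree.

200°

Leg 1 (046°, 4754 m): east 4754 sin 46° = 3419.74, north 4754 cos 46° = 3302.41
Leg 2 (319°, 2378 m): east 2378 sin 319° = -1560.11, north 2378 cos 319° = 1794.70
Net displacement: 1859.63 east, 5097.11 north. Direction back to start is (-1859.63, -5097.11): bearing = atan2(-1859.63, -5097.11) mod 360° = 200.04° ≈ 200°.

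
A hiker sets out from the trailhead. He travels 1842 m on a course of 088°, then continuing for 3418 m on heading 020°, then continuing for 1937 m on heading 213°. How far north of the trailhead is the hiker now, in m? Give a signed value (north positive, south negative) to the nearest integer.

Leg 1 (088°, 1842 m): east 1842 sin 88° = 1840.88, north 1842 cos 88° = 64.28
Leg 2 (020°, 3418 m): east 3418 sin 20° = 1169.02, north 3418 cos 20° = 3211.87
Leg 3 (213°, 1937 m): east 1937 sin 213° = -1054.97, north 1937 cos 213° = -1624.50
Net north component: 1651.65 m.

1652 m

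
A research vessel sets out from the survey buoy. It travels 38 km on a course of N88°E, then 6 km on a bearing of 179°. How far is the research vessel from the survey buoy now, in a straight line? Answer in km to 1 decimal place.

Leg 1 (N88°E, 38 km): east 38 sin 88° = 37.98, north 38 cos 88° = 1.33
Leg 2 (179°, 6 km): east 6 sin 179° = 0.10, north 6 cos 179° = -6.00
Net: 38.08 east, -4.67 north. Distance = √((38.08)² + (-4.67)²) = 38.367 km.

38.4 km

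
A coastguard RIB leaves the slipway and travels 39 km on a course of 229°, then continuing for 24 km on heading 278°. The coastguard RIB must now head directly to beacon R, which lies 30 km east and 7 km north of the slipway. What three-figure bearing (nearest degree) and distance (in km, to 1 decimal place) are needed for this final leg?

071°, 88.2 km

Leg 1 (229°, 39 km): east 39 sin 229° = -29.43, north 39 cos 229° = -25.59
Leg 2 (278°, 24 km): east 24 sin 278° = -23.77, north 24 cos 278° = 3.34
Current position: (-53.20, -22.25). Target: (30, 7). Remaining: Δeast = 83.20, Δnorth = 29.25.
Bearing = atan2(83.20, 29.25) mod 360° = 70.63°; distance = √((83.20)² + (29.25)²) = 88.191 km.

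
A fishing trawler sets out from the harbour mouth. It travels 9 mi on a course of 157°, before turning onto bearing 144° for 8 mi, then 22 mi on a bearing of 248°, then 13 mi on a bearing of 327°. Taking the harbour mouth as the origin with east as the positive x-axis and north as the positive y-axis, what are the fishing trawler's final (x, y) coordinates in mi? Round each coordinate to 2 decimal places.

(-19.26, -12.10)

Leg 1 (157°, 9 mi): east 9 sin 157° = 3.52, north 9 cos 157° = -8.28
Leg 2 (144°, 8 mi): east 8 sin 144° = 4.70, north 8 cos 144° = -6.47
Leg 3 (248°, 22 mi): east 22 sin 248° = -20.40, north 22 cos 248° = -8.24
Leg 4 (327°, 13 mi): east 13 sin 327° = -7.08, north 13 cos 327° = 10.90
Summing: -19.26 mi east, -12.10 mi north → (-19.26, -12.10).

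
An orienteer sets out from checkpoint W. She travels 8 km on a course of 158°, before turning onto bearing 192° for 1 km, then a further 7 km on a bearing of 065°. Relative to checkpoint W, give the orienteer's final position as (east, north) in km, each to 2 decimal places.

Leg 1 (158°, 8 km): east 8 sin 158° = 3.00, north 8 cos 158° = -7.42
Leg 2 (192°, 1 km): east 1 sin 192° = -0.21, north 1 cos 192° = -0.98
Leg 3 (065°, 7 km): east 7 sin 65° = 6.34, north 7 cos 65° = 2.96
Summing: 9.13 km east, -5.44 km north → (9.13, -5.44).

(9.13, -5.44)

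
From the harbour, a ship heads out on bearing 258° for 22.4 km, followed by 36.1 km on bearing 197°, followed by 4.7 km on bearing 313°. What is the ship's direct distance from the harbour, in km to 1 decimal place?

Leg 1 (258°, 22.4 km): east 22.4 sin 258° = -21.91, north 22.4 cos 258° = -4.66
Leg 2 (197°, 36.1 km): east 36.1 sin 197° = -10.55, north 36.1 cos 197° = -34.52
Leg 3 (313°, 4.7 km): east 4.7 sin 313° = -3.44, north 4.7 cos 313° = 3.21
Net: -35.90 east, -35.97 north. Distance = √((-35.90)² + (-35.97)²) = 50.825 km.

50.8 km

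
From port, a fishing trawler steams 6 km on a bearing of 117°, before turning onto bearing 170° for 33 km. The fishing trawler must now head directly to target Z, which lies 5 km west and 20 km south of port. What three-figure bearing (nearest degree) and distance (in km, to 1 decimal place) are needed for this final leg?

313°, 22.1 km

Leg 1 (117°, 6 km): east 6 sin 117° = 5.35, north 6 cos 117° = -2.72
Leg 2 (170°, 33 km): east 33 sin 170° = 5.73, north 33 cos 170° = -32.50
Current position: (11.08, -35.22). Target: (-5, -20). Remaining: Δeast = -16.08, Δnorth = 15.22.
Bearing = atan2(-16.08, 15.22) mod 360° = 313.44°; distance = √((-16.08)² + (15.22)²) = 22.140 km.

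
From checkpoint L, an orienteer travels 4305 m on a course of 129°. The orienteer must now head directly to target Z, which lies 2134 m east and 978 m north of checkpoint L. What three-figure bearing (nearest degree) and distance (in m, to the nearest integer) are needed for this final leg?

Leg 1 (129°, 4305 m): east 4305 sin 129° = 3345.61, north 4305 cos 129° = -2709.22
Current position: (3345.61, -2709.22). Target: (2134, 978). Remaining: Δeast = -1211.61, Δnorth = 3687.22.
Bearing = atan2(-1211.61, 3687.22) mod 360° = 341.81°; distance = √((-1211.61)² + (3687.22)²) = 3881.189 m.

342°, 3881 m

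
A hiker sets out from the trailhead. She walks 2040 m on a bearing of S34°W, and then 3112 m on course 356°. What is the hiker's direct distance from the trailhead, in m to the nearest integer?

Leg 1 (S34°W, 2040 m): east 2040 sin 214° = -1140.75, north 2040 cos 214° = -1691.24
Leg 2 (356°, 3112 m): east 3112 sin 356° = -217.08, north 3112 cos 356° = 3104.42
Net: -1357.84 east, 1413.18 north. Distance = √((-1357.84)² + (1413.18)²) = 1959.797 m.

1960 m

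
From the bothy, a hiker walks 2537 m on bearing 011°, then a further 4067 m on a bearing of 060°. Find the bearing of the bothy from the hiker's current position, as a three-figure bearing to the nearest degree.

Leg 1 (011°, 2537 m): east 2537 sin 11° = 484.08, north 2537 cos 11° = 2490.39
Leg 2 (060°, 4067 m): east 4067 sin 60° = 3522.13, north 4067 cos 60° = 2033.50
Net displacement: 4006.21 east, 4523.89 north. Direction back to start is (-4006.21, -4523.89): bearing = atan2(-4006.21, -4523.89) mod 360° = 221.53° ≈ 222°.

222°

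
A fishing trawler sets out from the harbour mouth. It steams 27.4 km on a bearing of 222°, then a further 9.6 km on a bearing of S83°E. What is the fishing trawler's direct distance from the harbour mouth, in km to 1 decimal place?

Leg 1 (222°, 27.4 km): east 27.4 sin 222° = -18.33, north 27.4 cos 222° = -20.36
Leg 2 (S83°E, 9.6 km): east 9.6 sin 97° = 9.53, north 9.6 cos 97° = -1.17
Net: -8.81 east, -21.53 north. Distance = √((-8.81)² + (-21.53)²) = 23.263 km.

23.3 km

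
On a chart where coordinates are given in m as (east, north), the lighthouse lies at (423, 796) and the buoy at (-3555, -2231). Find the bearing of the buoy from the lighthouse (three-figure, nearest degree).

233°

Δeast = -3555 − 423 = -3978.00; Δnorth = -2231 − 796 = -3027.00.
Bearing = atan2(Δeast, Δnorth) mod 360° = 232.73° ≈ 233°.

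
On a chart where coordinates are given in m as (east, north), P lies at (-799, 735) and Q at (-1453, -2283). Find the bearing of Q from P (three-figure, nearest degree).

Δeast = -1453 − -799 = -654.00; Δnorth = -2283 − 735 = -3018.00.
Bearing = atan2(Δeast, Δnorth) mod 360° = 192.23° ≈ 192°.

192°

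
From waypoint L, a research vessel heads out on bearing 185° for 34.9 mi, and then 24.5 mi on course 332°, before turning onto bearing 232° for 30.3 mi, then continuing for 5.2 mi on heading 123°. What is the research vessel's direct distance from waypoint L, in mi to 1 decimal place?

Leg 1 (185°, 34.9 mi): east 34.9 sin 185° = -3.04, north 34.9 cos 185° = -34.77
Leg 2 (332°, 24.5 mi): east 24.5 sin 332° = -11.50, north 24.5 cos 332° = 21.63
Leg 3 (232°, 30.3 mi): east 30.3 sin 232° = -23.88, north 30.3 cos 232° = -18.65
Leg 4 (123°, 5.2 mi): east 5.2 sin 123° = 4.36, north 5.2 cos 123° = -2.83
Net: -34.06 east, -34.62 north. Distance = √((-34.06)² + (-34.62)²) = 48.566 mi.

48.6 mi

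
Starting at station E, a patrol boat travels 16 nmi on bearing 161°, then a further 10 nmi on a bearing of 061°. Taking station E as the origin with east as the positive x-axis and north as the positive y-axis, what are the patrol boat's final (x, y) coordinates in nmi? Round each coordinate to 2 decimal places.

(13.96, -10.28)

Leg 1 (161°, 16 nmi): east 16 sin 161° = 5.21, north 16 cos 161° = -15.13
Leg 2 (061°, 10 nmi): east 10 sin 61° = 8.75, north 10 cos 61° = 4.85
Summing: 13.96 nmi east, -10.28 nmi north → (13.96, -10.28).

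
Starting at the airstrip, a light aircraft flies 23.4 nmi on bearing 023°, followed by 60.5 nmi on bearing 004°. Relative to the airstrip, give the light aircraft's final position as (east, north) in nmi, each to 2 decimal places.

(13.36, 81.89)

Leg 1 (023°, 23.4 nmi): east 23.4 sin 23° = 9.14, north 23.4 cos 23° = 21.54
Leg 2 (004°, 60.5 nmi): east 60.5 sin 4° = 4.22, north 60.5 cos 4° = 60.35
Summing: 13.36 nmi east, 81.89 nmi north → (13.36, 81.89).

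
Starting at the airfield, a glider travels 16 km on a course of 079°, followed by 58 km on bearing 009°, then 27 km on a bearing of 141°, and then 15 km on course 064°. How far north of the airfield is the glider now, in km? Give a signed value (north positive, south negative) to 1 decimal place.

45.9 km

Leg 1 (079°, 16 km): east 16 sin 79° = 15.71, north 16 cos 79° = 3.05
Leg 2 (009°, 58 km): east 58 sin 9° = 9.07, north 58 cos 9° = 57.29
Leg 3 (141°, 27 km): east 27 sin 141° = 16.99, north 27 cos 141° = -20.98
Leg 4 (064°, 15 km): east 15 sin 64° = 13.48, north 15 cos 64° = 6.58
Net north component: 45.93 km.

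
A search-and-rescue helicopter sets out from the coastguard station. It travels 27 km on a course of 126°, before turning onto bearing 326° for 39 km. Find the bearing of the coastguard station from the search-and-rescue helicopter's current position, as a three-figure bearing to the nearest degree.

Leg 1 (126°, 27 km): east 27 sin 126° = 21.84, north 27 cos 126° = -15.87
Leg 2 (326°, 39 km): east 39 sin 326° = -21.81, north 39 cos 326° = 32.33
Net displacement: 0.03 east, 16.46 north. Direction back to start is (-0.03, -16.46): bearing = atan2(-0.03, -16.46) mod 360° = 180.12° ≈ 180°.

180°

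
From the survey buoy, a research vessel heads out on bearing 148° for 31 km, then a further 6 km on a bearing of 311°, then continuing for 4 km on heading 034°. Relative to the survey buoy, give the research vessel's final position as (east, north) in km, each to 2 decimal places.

Leg 1 (148°, 31 km): east 31 sin 148° = 16.43, north 31 cos 148° = -26.29
Leg 2 (311°, 6 km): east 6 sin 311° = -4.53, north 6 cos 311° = 3.94
Leg 3 (034°, 4 km): east 4 sin 34° = 2.24, north 4 cos 34° = 3.32
Summing: 14.14 km east, -19.04 km north → (14.14, -19.04).

(14.14, -19.04)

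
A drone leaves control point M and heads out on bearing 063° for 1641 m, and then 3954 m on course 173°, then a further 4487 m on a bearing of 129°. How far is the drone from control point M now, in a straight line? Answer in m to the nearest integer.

8095 m

Leg 1 (063°, 1641 m): east 1641 sin 63° = 1462.14, north 1641 cos 63° = 745.00
Leg 2 (173°, 3954 m): east 3954 sin 173° = 481.87, north 3954 cos 173° = -3924.53
Leg 3 (129°, 4487 m): east 4487 sin 129° = 3487.05, north 4487 cos 129° = -2823.76
Net: 5431.07 east, -6003.29 north. Distance = √((5431.07)² + (-6003.29)²) = 8095.429 m.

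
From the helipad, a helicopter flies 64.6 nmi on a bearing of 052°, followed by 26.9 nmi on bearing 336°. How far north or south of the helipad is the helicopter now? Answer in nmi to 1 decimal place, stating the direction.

Leg 1 (052°, 64.6 nmi): east 64.6 sin 52° = 50.91, north 64.6 cos 52° = 39.77
Leg 2 (336°, 26.9 nmi): east 26.9 sin 336° = -10.94, north 26.9 cos 336° = 24.57
Net north component: 64.35 nmi.

64.3 nmi north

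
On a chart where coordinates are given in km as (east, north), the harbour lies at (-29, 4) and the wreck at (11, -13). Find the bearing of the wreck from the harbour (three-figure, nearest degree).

Δeast = 11 − -29 = 40.00; Δnorth = -13 − 4 = -17.00.
Bearing = atan2(Δeast, Δnorth) mod 360° = 113.03° ≈ 113°.

113°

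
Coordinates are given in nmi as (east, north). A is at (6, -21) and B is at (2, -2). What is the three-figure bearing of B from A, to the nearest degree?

Δeast = 2 − 6 = -4.00; Δnorth = -2 − -21 = 19.00.
Bearing = atan2(Δeast, Δnorth) mod 360° = 348.11° ≈ 348°.

348°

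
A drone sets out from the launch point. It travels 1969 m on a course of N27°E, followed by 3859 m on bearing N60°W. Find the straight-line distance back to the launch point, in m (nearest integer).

Leg 1 (N27°E, 1969 m): east 1969 sin 27° = 893.91, north 1969 cos 27° = 1754.39
Leg 2 (N60°W, 3859 m): east 3859 sin 300° = -3341.99, north 3859 cos 300° = 1929.50
Net: -2448.08 east, 3683.89 north. Distance = √((-2448.08)² + (3683.89)²) = 4423.141 m.

4423 m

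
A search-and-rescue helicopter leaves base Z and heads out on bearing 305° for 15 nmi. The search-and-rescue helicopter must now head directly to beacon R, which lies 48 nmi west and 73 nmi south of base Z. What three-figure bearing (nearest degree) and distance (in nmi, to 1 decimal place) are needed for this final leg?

204°, 89.1 nmi

Leg 1 (305°, 15 nmi): east 15 sin 305° = -12.29, north 15 cos 305° = 8.60
Current position: (-12.29, 8.60). Target: (-48, -73). Remaining: Δeast = -35.71, Δnorth = -81.60.
Bearing = atan2(-35.71, -81.60) mod 360° = 203.64°; distance = √((-35.71)² + (-81.60)²) = 89.076 nmi.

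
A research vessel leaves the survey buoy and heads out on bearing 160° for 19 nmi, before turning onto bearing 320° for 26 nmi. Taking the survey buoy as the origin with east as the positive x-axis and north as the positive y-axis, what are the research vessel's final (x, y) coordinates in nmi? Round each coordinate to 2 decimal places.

(-10.21, 2.06)

Leg 1 (160°, 19 nmi): east 19 sin 160° = 6.50, north 19 cos 160° = -17.85
Leg 2 (320°, 26 nmi): east 26 sin 320° = -16.71, north 26 cos 320° = 19.92
Summing: -10.21 nmi east, 2.06 nmi north → (-10.21, 2.06).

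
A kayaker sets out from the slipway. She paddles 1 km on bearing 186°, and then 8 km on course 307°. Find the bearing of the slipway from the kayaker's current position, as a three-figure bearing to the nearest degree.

120°

Leg 1 (186°, 1 km): east 1 sin 186° = -0.10, north 1 cos 186° = -0.99
Leg 2 (307°, 8 km): east 8 sin 307° = -6.39, north 8 cos 307° = 4.81
Net displacement: -6.49 east, 3.82 north. Direction back to start is (6.49, -3.82): bearing = atan2(6.49, -3.82) mod 360° = 120.47° ≈ 120°.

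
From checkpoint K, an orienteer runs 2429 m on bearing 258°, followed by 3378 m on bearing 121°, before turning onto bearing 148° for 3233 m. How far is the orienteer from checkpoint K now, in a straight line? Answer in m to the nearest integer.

5464 m

Leg 1 (258°, 2429 m): east 2429 sin 258° = -2375.92, north 2429 cos 258° = -505.02
Leg 2 (121°, 3378 m): east 3378 sin 121° = 2895.51, north 3378 cos 121° = -1739.80
Leg 3 (148°, 3233 m): east 3233 sin 148° = 1713.23, north 3233 cos 148° = -2741.74
Net: 2232.82 east, -4986.56 north. Distance = √((2232.82)² + (-4986.56)²) = 5463.627 m.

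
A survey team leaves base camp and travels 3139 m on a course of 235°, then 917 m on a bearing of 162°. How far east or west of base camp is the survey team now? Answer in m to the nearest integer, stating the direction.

Leg 1 (235°, 3139 m): east 3139 sin 235° = -2571.32, north 3139 cos 235° = -1800.46
Leg 2 (162°, 917 m): east 917 sin 162° = 283.37, north 917 cos 162° = -872.12
Net east component: -2287.95 m.

2288 m west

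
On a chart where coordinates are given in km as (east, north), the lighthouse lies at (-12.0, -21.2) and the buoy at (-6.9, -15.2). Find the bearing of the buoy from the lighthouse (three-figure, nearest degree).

040°

Δeast = -6.9 − -12.0 = 5.10; Δnorth = -15.2 − -21.2 = 6.00.
Bearing = atan2(Δeast, Δnorth) mod 360° = 40.36° ≈ 040°.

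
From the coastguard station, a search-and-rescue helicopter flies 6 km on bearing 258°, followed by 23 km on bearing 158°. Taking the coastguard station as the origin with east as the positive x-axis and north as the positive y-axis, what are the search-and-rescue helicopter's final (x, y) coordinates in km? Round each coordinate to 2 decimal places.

(2.75, -22.57)

Leg 1 (258°, 6 km): east 6 sin 258° = -5.87, north 6 cos 258° = -1.25
Leg 2 (158°, 23 km): east 23 sin 158° = 8.62, north 23 cos 158° = -21.33
Summing: 2.75 km east, -22.57 km north → (2.75, -22.57).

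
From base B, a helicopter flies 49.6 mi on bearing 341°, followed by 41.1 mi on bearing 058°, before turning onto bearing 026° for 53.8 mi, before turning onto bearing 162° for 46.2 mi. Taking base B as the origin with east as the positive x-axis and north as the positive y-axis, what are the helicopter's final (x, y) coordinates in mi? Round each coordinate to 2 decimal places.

(56.57, 73.09)

Leg 1 (341°, 49.6 mi): east 49.6 sin 341° = -16.15, north 49.6 cos 341° = 46.90
Leg 2 (058°, 41.1 mi): east 41.1 sin 58° = 34.85, north 41.1 cos 58° = 21.78
Leg 3 (026°, 53.8 mi): east 53.8 sin 26° = 23.58, north 53.8 cos 26° = 48.36
Leg 4 (162°, 46.2 mi): east 46.2 sin 162° = 14.28, north 46.2 cos 162° = -43.94
Summing: 56.57 mi east, 73.09 mi north → (56.57, 73.09).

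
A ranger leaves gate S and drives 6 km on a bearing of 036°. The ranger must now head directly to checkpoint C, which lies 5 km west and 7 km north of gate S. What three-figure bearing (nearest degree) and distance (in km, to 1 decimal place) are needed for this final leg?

284°, 8.8 km

Leg 1 (036°, 6 km): east 6 sin 36° = 3.53, north 6 cos 36° = 4.85
Current position: (3.53, 4.85). Target: (-5, 7). Remaining: Δeast = -8.53, Δnorth = 2.15.
Bearing = atan2(-8.53, 2.15) mod 360° = 284.13°; distance = √((-8.53)² + (2.15)²) = 8.793 km.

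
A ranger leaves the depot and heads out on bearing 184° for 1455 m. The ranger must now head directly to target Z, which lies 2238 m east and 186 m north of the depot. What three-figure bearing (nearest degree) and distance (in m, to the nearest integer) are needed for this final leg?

055°, 2856 m

Leg 1 (184°, 1455 m): east 1455 sin 184° = -101.50, north 1455 cos 184° = -1451.46
Current position: (-101.50, -1451.46). Target: (2238, 186). Remaining: Δeast = 2339.50, Δnorth = 1637.46.
Bearing = atan2(2339.50, 1637.46) mod 360° = 55.01°; distance = √((2339.50)² + (1637.46)²) = 2855.609 m.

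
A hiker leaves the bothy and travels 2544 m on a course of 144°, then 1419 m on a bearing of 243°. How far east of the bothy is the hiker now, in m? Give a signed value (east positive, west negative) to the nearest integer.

231 m

Leg 1 (144°, 2544 m): east 2544 sin 144° = 1495.33, north 2544 cos 144° = -2058.14
Leg 2 (243°, 1419 m): east 1419 sin 243° = -1264.34, north 1419 cos 243° = -644.21
Net east component: 230.99 m.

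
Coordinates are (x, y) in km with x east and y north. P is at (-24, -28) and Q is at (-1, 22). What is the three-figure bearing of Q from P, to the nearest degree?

Δeast = -1 − -24 = 23.00; Δnorth = 22 − -28 = 50.00.
Bearing = atan2(Δeast, Δnorth) mod 360° = 24.70° ≈ 025°.

025°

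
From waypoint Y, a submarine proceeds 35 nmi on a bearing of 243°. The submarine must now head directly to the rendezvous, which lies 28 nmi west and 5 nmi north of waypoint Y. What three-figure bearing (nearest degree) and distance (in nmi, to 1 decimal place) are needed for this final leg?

009°, 21.1 nmi

Leg 1 (243°, 35 nmi): east 35 sin 243° = -31.19, north 35 cos 243° = -15.89
Current position: (-31.19, -15.89). Target: (-28, 5). Remaining: Δeast = 3.19, Δnorth = 20.89.
Bearing = atan2(3.19, 20.89) mod 360° = 8.67°; distance = √((3.19)² + (20.89)²) = 21.131 nmi.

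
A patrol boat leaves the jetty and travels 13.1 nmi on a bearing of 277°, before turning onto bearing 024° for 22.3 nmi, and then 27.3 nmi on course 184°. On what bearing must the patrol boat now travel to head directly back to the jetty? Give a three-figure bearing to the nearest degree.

048°

Leg 1 (277°, 13.1 nmi): east 13.1 sin 277° = -13.00, north 13.1 cos 277° = 1.60
Leg 2 (024°, 22.3 nmi): east 22.3 sin 24° = 9.07, north 22.3 cos 24° = 20.37
Leg 3 (184°, 27.3 nmi): east 27.3 sin 184° = -1.90, north 27.3 cos 184° = -27.23
Net displacement: -5.84 east, -5.26 north. Direction back to start is (5.84, 5.26): bearing = atan2(5.84, 5.26) mod 360° = 47.95° ≈ 048°.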